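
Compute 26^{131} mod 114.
68

Using successive squaring:
Binary expansion of 131: 10000011
Powers of 26 mod 114 (each is the square of the previous):
  26^1 ≡ 26 (mod 114)
  26^2 ≡ 26² = 676 ≡ 106 (mod 114)
  26^4 ≡ 106² = 11236 ≡ 64 (mod 114)
  26^8 ≡ 64² = 4096 ≡ 106 (mod 114)
  26^16 ≡ 106² = 11236 ≡ 64 (mod 114)
  26^32 ≡ 64² = 4096 ≡ 106 (mod 114)
  26^64 ≡ 106² = 11236 ≡ 64 (mod 114)
  26^128 ≡ 64² = 4096 ≡ 106 (mod 114)
131 = 128 + 2 + 1, so 26^131 = 26^128 × 26^2 × 26^1 ≡ 106 × 106 × 26 (mod 114)
Multiplying step by step:
  106 × 106 = 11236 ≡ 64 (mod 114)
  64 × 26 = 1664 ≡ 68 (mod 114)
Result: 26^131 ≡ 68 (mod 114)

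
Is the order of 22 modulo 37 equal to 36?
Yes, ord_37(22) = 36.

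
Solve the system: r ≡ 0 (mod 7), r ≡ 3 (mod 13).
M = 7 × 13 = 91. M₁ = 13, y₁ ≡ 6 (mod 7). M₂ = 7, y₂ ≡ 2 (mod 13). r = 0×13×6 + 3×7×2 ≡ 42 (mod 91)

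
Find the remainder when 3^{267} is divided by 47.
By Fermat: 3^{46} ≡ 1 (mod 47). 267 = 5×46 + 37. So 3^{267} ≡ 3^{37} ≡ 14 (mod 47)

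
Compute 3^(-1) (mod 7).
5

Using Extended Euclidean Algorithm:
gcd(3, 7) = 1
Bezout coefficients: 3 × -2 + 7 × 1 = 1
So 3 × -2 ≡ 1 (mod 7)
The inverse is -2 mod 7 = 5
Verification: 3 × 5 = 15 = 2 × 7 + 1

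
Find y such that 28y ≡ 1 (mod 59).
28^(-1) ≡ 19 (mod 59). Verification: 28 × 19 = 532 ≡ 1 (mod 59)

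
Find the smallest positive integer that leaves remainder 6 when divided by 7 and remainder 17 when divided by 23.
M = 7 × 23 = 161. M₁ = 23, y₁ ≡ 4 (mod 7). M₂ = 7, y₂ ≡ 10 (mod 23). y = 6×23×4 + 17×7×10 ≡ 132 (mod 161). The smallest positive such number is 132.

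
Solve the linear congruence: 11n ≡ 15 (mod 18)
3

Since gcd(11, 18) = 1 divides 15, a solution exists.
Multiply both sides by the inverse of 11 mod 18:
  11^(-1) mod 18 = 5
  x ≡ 5 × 15 ≡ 75 ≡ 3 (mod 18)
Verification: 11 × 3 = 33 = 1 × 18 + 15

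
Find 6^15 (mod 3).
Using repeated squaring. 6 ≡ 0 (mod 3). 15 = 8 + 4 + 2 + 1 (binary 1111). Repeated squaring mod 3: 0^1 ≡ 0; 0^2 ≡ 0² = 0 ≡ 0; 0^4 ≡ 0² = 0 ≡ 0; 0^8 ≡ 0² = 0 ≡ 0. Multiply: 6^15 ≡ 0^8 × 0^4 × 0^2 × 0^1 ≡ 0 × 0 × 0 × 0 (mod 3): 0 × 0 = 0 ≡ 0; 0 × 0 = 0 ≡ 0; 0 × 0 = 0 ≡ 0. So 6^15 ≡ 0 (mod 3).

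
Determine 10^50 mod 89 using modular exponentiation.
Using repeated squaring. 50 = 32 + 16 + 2 (binary 110010). Repeated squaring mod 89: 10^1 ≡ 10; 10^2 ≡ 10² = 100 ≡ 11; 10^4 ≡ 11² = 121 ≡ 32; 10^8 ≡ 32² = 1024 ≡ 45; 10^16 ≡ 45² = 2025 ≡ 67; 10^32 ≡ 67² = 4489 ≡ 39. Multiply: 10^50 = 10^32 × 10^16 × 10^2 ≡ 39 × 67 × 11 (mod 89): 39 × 67 = 2613 ≡ 32; 32 × 11 = 352 ≡ 85. So 10^50 ≡ 85 (mod 89).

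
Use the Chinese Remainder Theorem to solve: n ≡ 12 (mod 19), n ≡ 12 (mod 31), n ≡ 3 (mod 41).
14148

Using the Chinese Remainder Theorem:
M = product of moduli = 24149
For equation 1: M_1 = 1271, 1271 ≡ 17 (mod 19), inverse of 1271 mod 19 is 9 (check: 17 × 9 = 153 ≡ 1 (mod 19))
For equation 2: M_2 = 779, 779 ≡ 4 (mod 31), inverse of 779 mod 31 is 8 (check: 4 × 8 = 32 ≡ 1 (mod 31))
For equation 3: M_3 = 589, 589 ≡ 15 (mod 41), inverse of 589 mod 41 is 11 (check: 15 × 11 = 165 ≡ 1 (mod 41))
Combine: n ≡ Σ r_i×M_i×(M_i⁻¹ mod m_i) = 12×1271×9 + 12×779×8 + 3×589×11 = 137268 + 74784 + 19437 = 231489
231489 mod 24149 = 14148
n ≡ 14148 (mod 24149)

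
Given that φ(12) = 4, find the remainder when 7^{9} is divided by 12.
By Euler: 7^{4} ≡ 1 (mod 12) since gcd(7, 12) = 1. 9 = 2×4 + 1. So 7^{9} ≡ 7^{1} ≡ 7 (mod 12)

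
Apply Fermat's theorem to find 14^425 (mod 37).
By Fermat: 14^{36} ≡ 1 (mod 37). 425 ≡ 29 (mod 36). So 14^{425} ≡ 14^{29} ≡ 29 (mod 37)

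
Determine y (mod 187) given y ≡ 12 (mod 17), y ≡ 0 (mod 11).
165

Using the Chinese Remainder Theorem:
M = product of moduli = 187
For equation 1: M_1 = 11, 11 ≡ 11 (mod 17), inverse of 11 mod 17 is 14 (check: 11 × 14 = 154 ≡ 1 (mod 17))
For equation 2: M_2 = 17, 17 ≡ 6 (mod 11), inverse of 17 mod 11 is 2 (check: 6 × 2 = 12 ≡ 1 (mod 11))
Combine: y ≡ Σ r_i×M_i×(M_i⁻¹ mod m_i) = 12×11×14 + 0×17×2 = 1848 + 0 = 1848
1848 mod 187 = 165
y ≡ 165 (mod 187)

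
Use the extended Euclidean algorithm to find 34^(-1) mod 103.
Extended GCD: 34(-3) + 103(1) = 1. So 34^(-1) ≡ 100 ≡ 100 (mod 103). Verify: 34 × 100 = 3400 ≡ 1 (mod 103)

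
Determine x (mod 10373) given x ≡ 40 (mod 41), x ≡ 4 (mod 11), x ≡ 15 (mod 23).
6846

Using the Chinese Remainder Theorem:
M = product of moduli = 10373
For equation 1: M_1 = 253, 253 ≡ 7 (mod 41), inverse of 253 mod 41 is 6 (check: 7 × 6 = 42 ≡ 1 (mod 41))
For equation 2: M_2 = 943, 943 ≡ 8 (mod 11), inverse of 943 mod 11 is 7 (check: 8 × 7 = 56 ≡ 1 (mod 11))
For equation 3: M_3 = 451, 451 ≡ 14 (mod 23), inverse of 451 mod 23 is 5 (check: 14 × 5 = 70 ≡ 1 (mod 23))
Combine: x ≡ Σ r_i×M_i×(M_i⁻¹ mod m_i) = 40×253×6 + 4×943×7 + 15×451×5 = 60720 + 26404 + 33825 = 120949
120949 mod 10373 = 6846
x ≡ 6846 (mod 10373)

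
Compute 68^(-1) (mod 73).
29

Using Extended Euclidean Algorithm:
gcd(68, 73) = 1
Bezout coefficients: 68 × 29 + 73 × -27 = 1
So 68 × 29 ≡ 1 (mod 73)
The inverse is 29 mod 73 = 29
Verification: 68 × 29 = 1972 = 27 × 73 + 1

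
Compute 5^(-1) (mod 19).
5^(-1) ≡ 4 (mod 19). Verification: 5 × 4 = 20 ≡ 1 (mod 19)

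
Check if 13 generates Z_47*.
p - 1 = 46 has prime divisors 2, 23. Check 13^(46/q) mod 47 for each: 13^(46/2) = 13^23 ≡ 46, 13^(46/23) = 13^2 ≡ 28 (mod 47). None of these is 1, so 13 has order 46 = φ(47), so it is a primitive root mod 47.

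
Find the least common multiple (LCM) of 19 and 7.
133

First find GCD(19, 7) using the Euclidean algorithm:
19 = 2 × 7 + 5
7 = 1 × 5 + 2
5 = 2 × 2 + 1
2 = 2 × 1 + 0
GCD(19, 7) = 1

LCM formula: LCM(a, b) = (a × b) / GCD(a, b)
LCM(19, 7) = (19 × 7) / 1
LCM(19, 7) = 133 / 1
LCM(19, 7) = 133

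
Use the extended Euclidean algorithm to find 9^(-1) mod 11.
Extended GCD: 9(5) + 11(-4) = 1. So 9^(-1) ≡ 5 ≡ 5 (mod 11). Verify: 9 × 5 = 45 ≡ 1 (mod 11)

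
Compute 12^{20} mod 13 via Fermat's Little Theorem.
1

By Fermat's Little Theorem, a^(p-1) ≡ 1 (mod p) for prime p and gcd(a, p) = 1
Here p = 13, so 12^12 ≡ 1 (mod 13)
We can reduce the exponent: 20 mod 12 = 8
So 12^20 ≡ 12^8 (mod 13)
Computing: 12^8 mod 13 = 1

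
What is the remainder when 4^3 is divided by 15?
3 = 2 + 1 (binary 11). Repeated squaring mod 15: 4^1 ≡ 4; 4^2 ≡ 4² = 16 ≡ 1. Multiply: 4^3 = 4^2 × 4^1 ≡ 1 × 4 (mod 15): 1 × 4 = 4 ≡ 4. So 4^3 ≡ 4 (mod 15).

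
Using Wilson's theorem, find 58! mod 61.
(60)! = (58)! × (59) × (60) ≡ -1 (mod 61). So (58)! ≡ -1 × [(60)(59)]^(-1) ≡ 30 (mod 61)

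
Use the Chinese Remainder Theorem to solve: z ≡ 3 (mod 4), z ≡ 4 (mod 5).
M = 4 × 5 = 20. M₁ = 5, y₁ ≡ 1 (mod 4). M₂ = 4, y₂ ≡ 4 (mod 5). z = 3×5×1 + 4×4×4 ≡ 19 (mod 20)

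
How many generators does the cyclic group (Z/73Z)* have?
24

The number of primitive roots modulo p is φ(p-1) = φ(72)
φ(72) = 24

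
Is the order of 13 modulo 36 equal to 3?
Yes, ord_36(13) = 3.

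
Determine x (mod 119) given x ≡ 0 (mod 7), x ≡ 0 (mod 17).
0

Using the Chinese Remainder Theorem:
M = product of moduli = 119
For equation 1: M_1 = 17, 17 ≡ 3 (mod 7), inverse of 17 mod 7 is 5 (check: 3 × 5 = 15 ≡ 1 (mod 7))
For equation 2: M_2 = 7, 7 ≡ 7 (mod 17), inverse of 7 mod 17 is 5 (check: 7 × 5 = 35 ≡ 1 (mod 17))
Combine: x ≡ Σ r_i×M_i×(M_i⁻¹ mod m_i) = 0×17×5 + 0×7×5 = 0 + 0 = 0
0 mod 119 = 0
x ≡ 0 (mod 119)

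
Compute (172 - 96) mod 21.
13

(172 - 96) = 76
76 mod 21 = 13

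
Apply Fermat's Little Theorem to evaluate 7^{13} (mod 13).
7

By Fermat's Little Theorem, a^(p-1) ≡ 1 (mod p) for prime p and gcd(a, p) = 1
Here p = 13, so 7^12 ≡ 1 (mod 13)
We can reduce the exponent: 13 mod 12 = 1
So 7^13 ≡ 7^1 (mod 13)
Computing: 7^1 mod 13 = 7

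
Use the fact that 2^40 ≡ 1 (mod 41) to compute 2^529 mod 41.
By Fermat: 2^{40} ≡ 1 (mod 41). 529 ≡ 9 (mod 40). So 2^{529} ≡ 2^{9} ≡ 20 (mod 41)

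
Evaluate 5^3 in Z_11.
3 = 2 + 1 (binary 11). Repeated squaring mod 11: 5^1 ≡ 5; 5^2 ≡ 5² = 25 ≡ 3. Multiply: 5^3 = 5^2 × 5^1 ≡ 3 × 5 (mod 11): 3 × 5 = 15 ≡ 4. So 5^3 ≡ 4 (mod 11).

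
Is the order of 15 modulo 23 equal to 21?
No, the actual order is 22, not 21.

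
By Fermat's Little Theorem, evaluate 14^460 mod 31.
By Fermat: 14^{30} ≡ 1 (mod 31). 460 ≡ 10 (mod 30). So 14^{460} ≡ 14^{10} ≡ 25 (mod 31)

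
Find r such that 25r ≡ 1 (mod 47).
25^(-1) ≡ 32 (mod 47). Verification: 25 × 32 = 800 ≡ 1 (mod 47)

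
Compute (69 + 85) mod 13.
11

(69 + 85) = 154
154 mod 13 = 11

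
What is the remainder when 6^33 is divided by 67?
Using repeated squaring. 33 = 32 + 1 (binary 100001). Repeated squaring mod 67: 6^1 ≡ 6; 6^2 ≡ 6² = 36 ≡ 36; 6^4 ≡ 36² = 1296 ≡ 23; 6^8 ≡ 23² = 529 ≡ 60; 6^16 ≡ 60² = 3600 ≡ 49; 6^32 ≡ 49² = 2401 ≡ 56. Multiply: 6^33 = 6^32 × 6^1 ≡ 56 × 6 (mod 67): 56 × 6 = 336 ≡ 1. So 6^33 ≡ 1 (mod 67).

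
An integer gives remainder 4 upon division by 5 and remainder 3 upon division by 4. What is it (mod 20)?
M = 5 × 4 = 20. M₁ = 4, y₁ ≡ 4 (mod 5). M₂ = 5, y₂ ≡ 1 (mod 4). y = 4×4×4 + 3×5×1 ≡ 19 (mod 20). The smallest positive such number is 19.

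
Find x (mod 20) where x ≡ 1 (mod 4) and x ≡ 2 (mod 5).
M = 4 × 5 = 20. M₁ = 5, y₁ ≡ 1 (mod 4). M₂ = 4, y₂ ≡ 4 (mod 5). x = 1×5×1 + 2×4×4 ≡ 17 (mod 20)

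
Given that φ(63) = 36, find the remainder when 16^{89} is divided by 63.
By Euler: 16^{36} ≡ 1 (mod 63) since gcd(16, 63) = 1. 89 = 2×36 + 17. So 16^{89} ≡ 16^{17} ≡ 4 (mod 63)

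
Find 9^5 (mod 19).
5 = 4 + 1 (binary 101). Repeated squaring mod 19: 9^1 ≡ 9; 9^2 ≡ 9² = 81 ≡ 5; 9^4 ≡ 5² = 25 ≡ 6. Multiply: 9^5 = 9^4 × 9^1 ≡ 6 × 9 (mod 19): 6 × 9 = 54 ≡ 16. So 9^5 ≡ 16 (mod 19).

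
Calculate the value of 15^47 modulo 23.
Using Fermat: 15^{22} ≡ 1 (mod 23). 47 ≡ 3 (mod 22). So 15^{47} ≡ 15^{3} ≡ 17 (mod 23)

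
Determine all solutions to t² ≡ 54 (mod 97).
The square roots of 54 mod 97 are 65 and 32. Verify: 65² = 4225 ≡ 54 (mod 97)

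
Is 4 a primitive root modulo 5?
No

To verify, check if 4^(4/q) ≢ 1 (mod 5) for each prime divisor q of 4
Divisors of 4 = 4: [1, 2, 4]
  4^(4/2) = 4^2 ≡ 1 (mod 5)
Conclusion: 4 is not a primitive root modulo 5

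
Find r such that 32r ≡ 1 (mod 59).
32^(-1) ≡ 24 (mod 59). Verification: 32 × 24 = 768 ≡ 1 (mod 59)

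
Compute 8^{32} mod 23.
3

Using successive squaring:
Binary expansion of 32: 100000
Powers of 8 mod 23 (each is the square of the previous):
  8^1 ≡ 8 (mod 23)
  8^2 ≡ 8² = 64 ≡ 18 (mod 23)
  8^4 ≡ 18² = 324 ≡ 2 (mod 23)
  8^8 ≡ 2² = 4 ≡ 4 (mod 23)
  8^16 ≡ 4² = 16 ≡ 16 (mod 23)
  8^32 ≡ 16² = 256 ≡ 3 (mod 23)
32 is a power of 2, so 8^32 is the last square: ≡ 3 (mod 23)
Result: 8^32 ≡ 3 (mod 23)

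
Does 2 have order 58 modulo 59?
p - 1 = 58 has prime divisors 2, 29. Check 2^(58/q) mod 59 for each: 2^(58/2) = 2^29 ≡ 58, 2^(58/29) = 2^2 ≡ 4 (mod 59). None of these is 1, so 2 has order 58 = φ(59), so it is a primitive root mod 59.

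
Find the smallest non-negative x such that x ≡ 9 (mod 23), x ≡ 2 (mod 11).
101

Using the Chinese Remainder Theorem:
M = product of moduli = 253
For equation 1: M_1 = 11, 11 ≡ 11 (mod 23), inverse of 11 mod 23 is 21 (check: 11 × 21 = 231 ≡ 1 (mod 23))
For equation 2: M_2 = 23, 23 ≡ 1 (mod 11), inverse of 23 mod 11 is 1 (check: 1 × 1 = 1 ≡ 1 (mod 11))
Combine: x ≡ Σ r_i×M_i×(M_i⁻¹ mod m_i) = 9×11×21 + 2×23×1 = 2079 + 46 = 2125
2125 mod 253 = 101
x ≡ 101 (mod 253)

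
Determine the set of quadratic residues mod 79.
QRs mod 79: {1, 2, 4, 5, 8, 9, 10, 11, 13, 16, 18, 19, 20, 21, 22, 23, 25, 26, 31, 32, 36, 38, 40, 42, 44, 45, 46, 49, 50, 51, 52, 55, 62, 64, 65, 67, 72, 73, 76}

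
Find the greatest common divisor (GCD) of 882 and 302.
2

Using the Euclidean algorithm:
882 = 2 × 302 + 278
302 = 1 × 278 + 24
278 = 11 × 24 + 14
24 = 1 × 14 + 10
14 = 1 × 10 + 4
10 = 2 × 4 + 2
4 = 2 × 2 + 0

GCD(882, 302) = 2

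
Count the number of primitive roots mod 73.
Number of primitive roots mod 73 = φ(72) = 24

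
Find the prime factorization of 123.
3 × 41

Divide by primes starting from smallest:
123 ÷ 3 = 41
41 ÷ 41 = 1

123 = 3 × 41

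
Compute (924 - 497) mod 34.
19

(924 - 497) = 427
427 mod 34 = 19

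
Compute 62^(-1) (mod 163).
62^(-1) ≡ 71 (mod 163). Verification: 62 × 71 = 4402 ≡ 1 (mod 163)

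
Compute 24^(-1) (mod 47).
24^(-1) ≡ 2 (mod 47). Verification: 24 × 2 = 48 ≡ 1 (mod 47)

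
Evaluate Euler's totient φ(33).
20

Prime factorization: 33 = 3 × 11
Using the formula φ(n) = n × Π(1 - 1/p) for each prime factor p:
φ(33) = 33 × (1 - 1/3) × (1 - 1/11)
φ(33) = 20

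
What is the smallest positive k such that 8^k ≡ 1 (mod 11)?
Powers of 8 mod 11: 8^1≡8, 8^2≡9, 8^3≡6, 8^4≡4, 8^5≡10, 8^6≡3, 8^7≡2, 8^8≡5, 8^9≡7, 8^10≡1. Order = 10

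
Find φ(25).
20

Prime factorization: 25 = 5^2
Using the formula φ(n) = n × Π(1 - 1/p) for each prime factor p:
φ(25) = 25 × (1 - 1/5)
φ(25) = 20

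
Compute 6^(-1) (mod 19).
16

Using Extended Euclidean Algorithm:
gcd(6, 19) = 1
Bezout coefficients: 6 × -3 + 19 × 1 = 1
So 6 × -3 ≡ 1 (mod 19)
The inverse is -3 mod 19 = 16
Verification: 6 × 16 = 96 = 5 × 19 + 1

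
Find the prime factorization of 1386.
2 × 3^2 × 7 × 11

Divide by primes starting from smallest:
1386 ÷ 2 = 693
693 ÷ 3 = 231
231 ÷ 3 = 77
77 ÷ 7 = 11
11 ÷ 11 = 1

1386 = 2 × 3^2 × 7 × 11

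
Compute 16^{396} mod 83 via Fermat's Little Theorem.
44

By Fermat's Little Theorem, a^(p-1) ≡ 1 (mod p) for prime p and gcd(a, p) = 1
Here p = 83, so 16^82 ≡ 1 (mod 83)
We can reduce the exponent: 396 mod 82 = 68
So 16^396 ≡ 16^68 (mod 83)
Computing: 16^68 mod 83 = 44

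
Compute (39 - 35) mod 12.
4

(39 - 35) = 4
4 mod 12 = 4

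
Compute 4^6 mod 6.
6 = 4 + 2 (binary 110). Repeated squaring mod 6: 4^1 ≡ 4; 4^2 ≡ 4² = 16 ≡ 4; 4^4 ≡ 4² = 16 ≡ 4. Multiply: 4^6 = 4^4 × 4^2 ≡ 4 × 4 (mod 6): 4 × 4 = 16 ≡ 4. So 4^6 ≡ 4 (mod 6).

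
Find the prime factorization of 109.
109

Divide by primes starting from smallest:
109 ÷ 109 = 1

109 = 109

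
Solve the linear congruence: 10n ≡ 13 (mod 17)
3

Since gcd(10, 17) = 1 divides 13, a solution exists.
Multiply both sides by the inverse of 10 mod 17:
  10^(-1) mod 17 = 12
  x ≡ 12 × 13 ≡ 156 ≡ 3 (mod 17)
Verification: 10 × 3 = 30 = 1 × 17 + 13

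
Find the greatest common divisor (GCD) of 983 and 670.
1

Using the Euclidean algorithm:
983 = 1 × 670 + 313
670 = 2 × 313 + 44
313 = 7 × 44 + 5
44 = 8 × 5 + 4
5 = 1 × 4 + 1
4 = 4 × 1 + 0

GCD(983, 670) = 1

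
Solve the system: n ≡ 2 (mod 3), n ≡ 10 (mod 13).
M = 3 × 13 = 39. M₁ = 13, y₁ ≡ 1 (mod 3). M₂ = 3, y₂ ≡ 9 (mod 13). n = 2×13×1 + 10×3×9 ≡ 23 (mod 39)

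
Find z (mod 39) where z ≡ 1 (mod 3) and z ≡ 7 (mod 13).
M = 3 × 13 = 39. M₁ = 13, y₁ ≡ 1 (mod 3). M₂ = 3, y₂ ≡ 9 (mod 13). z = 1×13×1 + 7×3×9 ≡ 7 (mod 39)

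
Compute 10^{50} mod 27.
19

Using successive squaring:
Binary expansion of 50: 110010
Powers of 10 mod 27 (each is the square of the previous):
  10^1 ≡ 10 (mod 27)
  10^2 ≡ 10² = 100 ≡ 19 (mod 27)
  10^4 ≡ 19² = 361 ≡ 10 (mod 27)
  10^8 ≡ 10² = 100 ≡ 19 (mod 27)
  10^16 ≡ 19² = 361 ≡ 10 (mod 27)
  10^32 ≡ 10² = 100 ≡ 19 (mod 27)
50 = 32 + 16 + 2, so 10^50 = 10^32 × 10^16 × 10^2 ≡ 19 × 10 × 19 (mod 27)
Multiplying step by step:
  19 × 10 = 190 ≡ 1 (mod 27)
  1 × 19 = 19 ≡ 19 (mod 27)
Result: 10^50 ≡ 19 (mod 27)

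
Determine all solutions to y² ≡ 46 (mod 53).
The square roots of 46 mod 53 are 24 and 29. Verify: 24² = 576 ≡ 46 (mod 53)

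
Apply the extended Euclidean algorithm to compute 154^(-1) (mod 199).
Extended GCD: 154(84) + 199(-65) = 1. So 154^(-1) ≡ 84 ≡ 84 (mod 199). Verify: 154 × 84 = 12936 ≡ 1 (mod 199)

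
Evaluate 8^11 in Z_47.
Using repeated squaring. 11 = 8 + 2 + 1 (binary 1011). Repeated squaring mod 47: 8^1 ≡ 8; 8^2 ≡ 8² = 64 ≡ 17; 8^4 ≡ 17² = 289 ≡ 7; 8^8 ≡ 7² = 49 ≡ 2. Multiply: 8^11 = 8^8 × 8^2 × 8^1 ≡ 2 × 17 × 8 (mod 47): 2 × 17 = 34 ≡ 34; 34 × 8 = 272 ≡ 37. So 8^11 ≡ 37 (mod 47).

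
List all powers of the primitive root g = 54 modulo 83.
g^1, g^2, ..., g^{82} mod 83: {54, 11, 13, 38, 60, 3, 79, 33, 39, 31, 14, 9, 71, 16, 34, 10, 42, 27, 47, 48, 19, 30, 43, 81, 58, 61, 57, 7, 46, 77, 8, 17, 5, 21, 55, 65, 24, 51, 15, 63, 82, 29, 72, 70, 45, 23, 80, 4, 50, 44, 52, 69, 74, 12, 67, 49, 73, 41, 56, 36, 35, 64, 53, 40, 2, 25, 22, 26, 76, 37, 6, 75, 66, 78, 62, 28, 18, 59, 32, 68, 20, 1}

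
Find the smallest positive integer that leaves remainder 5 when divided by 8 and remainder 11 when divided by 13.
M = 8 × 13 = 104. M₁ = 13, y₁ ≡ 5 (mod 8). M₂ = 8, y₂ ≡ 5 (mod 13). t = 5×13×5 + 11×8×5 ≡ 37 (mod 104). The smallest positive such number is 37.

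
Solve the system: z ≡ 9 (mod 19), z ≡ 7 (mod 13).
M = 19 × 13 = 247. M₁ = 13, y₁ ≡ 3 (mod 19). M₂ = 19, y₂ ≡ 11 (mod 13). z = 9×13×3 + 7×19×11 ≡ 85 (mod 247)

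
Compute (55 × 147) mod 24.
21

(55 × 147) = 8085
8085 mod 24 = 21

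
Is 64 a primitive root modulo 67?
No

To verify, check if 64^(66/q) ≢ 1 (mod 67) for each prime divisor q of 66
Divisors of 66 = 66: [1, 2, 3, 6, 11, 22, 33, 66]
  64^(66/11) = 64^6 ≡ 59 (mod 67)
  64^(66/2) = 64^33 ≡ 1 (mod 67)
  64^(66/3) = 64^22 ≡ 1 (mod 67)
Conclusion: 64 is not a primitive root modulo 67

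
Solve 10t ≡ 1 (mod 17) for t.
12

Using Extended Euclidean Algorithm:
gcd(10, 17) = 1
Bezout coefficients: 10 × -5 + 17 × 3 = 1
So 10 × -5 ≡ 1 (mod 17)
The inverse is -5 mod 17 = 12
Verification: 10 × 12 = 120 = 7 × 17 + 1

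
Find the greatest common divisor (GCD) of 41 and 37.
1

Using the Euclidean algorithm:
41 = 1 × 37 + 4
37 = 9 × 4 + 1
4 = 4 × 1 + 0

GCD(41, 37) = 1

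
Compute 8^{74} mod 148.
64

Using successive squaring:
Binary expansion of 74: 1001010
Powers of 8 mod 148 (each is the square of the previous):
  8^1 ≡ 8 (mod 148)
  8^2 ≡ 8² = 64 ≡ 64 (mod 148)
  8^4 ≡ 64² = 4096 ≡ 100 (mod 148)
  8^8 ≡ 100² = 10000 ≡ 84 (mod 148)
  8^16 ≡ 84² = 7056 ≡ 100 (mod 148)
  8^32 ≡ 100² = 10000 ≡ 84 (mod 148)
  8^64 ≡ 84² = 7056 ≡ 100 (mod 148)
74 = 64 + 8 + 2, so 8^74 = 8^64 × 8^8 × 8^2 ≡ 100 × 84 × 64 (mod 148)
Multiplying step by step:
  100 × 84 = 8400 ≡ 112 (mod 148)
  112 × 64 = 7168 ≡ 64 (mod 148)
Result: 8^74 ≡ 64 (mod 148)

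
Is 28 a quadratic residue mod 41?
By Euler's criterion: 28^{20} ≡ 40 (mod 41). Since this equals -1 (≡ 40), 28 is not a QR.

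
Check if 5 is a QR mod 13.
By Euler's criterion: 5^{6} ≡ 12 (mod 13). Since this equals -1 (≡ 12), 5 is not a QR.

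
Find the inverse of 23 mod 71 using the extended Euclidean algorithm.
Extended GCD: 23(34) + 71(-11) = 1. So 23^(-1) ≡ 34 ≡ 34 (mod 71). Verify: 23 × 34 = 782 ≡ 1 (mod 71)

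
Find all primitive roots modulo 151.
Primitive roots mod 151: {6, 7, 12, 13, 14, 15, 30, 35, 48, 51, 52, 54, 56, 61, 63, 71, 77, 82, 89, 93, 96, 102, 104, 106, 108, 109, 111, 112, 114, 115, 117, 120, 126, 129, 130, 133, 134, 140, 141, 146}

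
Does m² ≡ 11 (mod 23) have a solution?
By Euler's criterion: 11^{11} ≡ 22 (mod 23). Since this equals -1 (≡ 22), 11 is not a QR.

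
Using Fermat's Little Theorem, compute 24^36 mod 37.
By Fermat's Little Theorem, 24^{36} ≡ 1 (mod 37) since 37 is prime and gcd(24, 37) = 1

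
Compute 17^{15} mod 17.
0

Using successive squaring:
Binary expansion of 15: 1111
Powers of 17 mod 17 (each is the square of the previous):
  17^1 ≡ 0 (mod 17)
  17^2 ≡ 0² = 0 ≡ 0 (mod 17)
  17^4 ≡ 0² = 0 ≡ 0 (mod 17)
  17^8 ≡ 0² = 0 ≡ 0 (mod 17)
15 = 8 + 4 + 2 + 1, so 17^15 = 17^8 × 17^4 × 17^2 × 17^1 ≡ 0 × 0 × 0 × 0 (mod 17)
Multiplying step by step:
  0 × 0 = 0 ≡ 0 (mod 17)
  0 × 0 = 0 ≡ 0 (mod 17)
  0 × 0 = 0 ≡ 0 (mod 17)
Result: 17^15 ≡ 0 (mod 17)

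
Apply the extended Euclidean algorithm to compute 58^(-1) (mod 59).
Extended GCD: 58(-1) + 59(1) = 1. So 58^(-1) ≡ 58 ≡ 58 (mod 59). Verify: 58 × 58 = 3364 ≡ 1 (mod 59)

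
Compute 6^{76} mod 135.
81

Using successive squaring:
Binary expansion of 76: 1001100
Powers of 6 mod 135 (each is the square of the previous):
  6^1 ≡ 6 (mod 135)
  6^2 ≡ 6² = 36 ≡ 36 (mod 135)
  6^4 ≡ 36² = 1296 ≡ 81 (mod 135)
  6^8 ≡ 81² = 6561 ≡ 81 (mod 135)
  6^16 ≡ 81² = 6561 ≡ 81 (mod 135)
  6^32 ≡ 81² = 6561 ≡ 81 (mod 135)
  6^64 ≡ 81² = 6561 ≡ 81 (mod 135)
76 = 64 + 8 + 4, so 6^76 = 6^64 × 6^8 × 6^4 ≡ 81 × 81 × 81 (mod 135)
Multiplying step by step:
  81 × 81 = 6561 ≡ 81 (mod 135)
  81 × 81 = 6561 ≡ 81 (mod 135)
Result: 6^76 ≡ 81 (mod 135)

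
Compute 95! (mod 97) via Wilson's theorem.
(96)! = (95)! × (96) ≡ -1 (mod 97). So (95)! ≡ -1 × (96)^(-1) ≡ (-1)×(-1) = 1 (mod 97)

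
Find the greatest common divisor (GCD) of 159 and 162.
3

Using the Euclidean algorithm:
159 = 0 × 162 + 159
162 = 1 × 159 + 3
159 = 53 × 3 + 0

GCD(159, 162) = 3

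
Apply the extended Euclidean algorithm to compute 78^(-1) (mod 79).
Extended GCD: 78(-1) + 79(1) = 1. So 78^(-1) ≡ 78 ≡ 78 (mod 79). Verify: 78 × 78 = 6084 ≡ 1 (mod 79)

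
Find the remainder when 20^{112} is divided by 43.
By Fermat: 20^{42} ≡ 1 (mod 43). 112 = 2×42 + 28. So 20^{112} ≡ 20^{28} ≡ 6 (mod 43)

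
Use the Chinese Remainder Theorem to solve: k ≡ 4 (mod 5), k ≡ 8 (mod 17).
59

Using the Chinese Remainder Theorem:
M = product of moduli = 85
For equation 1: M_1 = 17, 17 ≡ 2 (mod 5), inverse of 17 mod 5 is 3 (check: 2 × 3 = 6 ≡ 1 (mod 5))
For equation 2: M_2 = 5, 5 ≡ 5 (mod 17), inverse of 5 mod 17 is 7 (check: 5 × 7 = 35 ≡ 1 (mod 17))
Combine: k ≡ Σ r_i×M_i×(M_i⁻¹ mod m_i) = 4×17×3 + 8×5×7 = 204 + 280 = 484
484 mod 85 = 59
k ≡ 59 (mod 85)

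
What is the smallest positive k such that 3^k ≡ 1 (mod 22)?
Powers of 3 mod 22: 3^1≡3, 3^2≡9, 3^3≡5, 3^4≡15, 3^5≡1. Order = 5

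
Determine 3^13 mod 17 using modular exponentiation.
Using repeated squaring. 13 = 8 + 4 + 1 (binary 1101). Repeated squaring mod 17: 3^1 ≡ 3; 3^2 ≡ 3² = 9 ≡ 9; 3^4 ≡ 9² = 81 ≡ 13; 3^8 ≡ 13² = 169 ≡ 16. Multiply: 3^13 = 3^8 × 3^4 × 3^1 ≡ 16 × 13 × 3 (mod 17): 16 × 13 = 208 ≡ 4; 4 × 3 = 12 ≡ 12. So 3^13 ≡ 12 (mod 17).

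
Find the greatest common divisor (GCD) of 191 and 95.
1

Using the Euclidean algorithm:
191 = 2 × 95 + 1
95 = 95 × 1 + 0

GCD(191, 95) = 1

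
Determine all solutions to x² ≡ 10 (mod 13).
The square roots of 10 mod 13 are 7 and 6. Verify: 7² = 49 ≡ 10 (mod 13)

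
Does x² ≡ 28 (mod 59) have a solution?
By Euler's criterion: 28^{29} ≡ 1 (mod 59). Since this equals 1, 28 is a QR.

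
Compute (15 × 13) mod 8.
3

(15 × 13) = 195
195 mod 8 = 3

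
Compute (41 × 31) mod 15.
11

(41 × 31) = 1271
1271 mod 15 = 11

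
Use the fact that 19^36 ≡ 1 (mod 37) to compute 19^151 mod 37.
By Fermat: 19^{36} ≡ 1 (mod 37). 151 = 4×36 + 7. So 19^{151} ≡ 19^{7} ≡ 24 (mod 37)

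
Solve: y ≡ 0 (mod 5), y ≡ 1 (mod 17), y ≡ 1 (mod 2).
M = 5 × 17 × 2 = 170. M₁ = 34, y₁ ≡ 4 (mod 5). M₂ = 10, y₂ ≡ 12 (mod 17). M₃ = 85, y₃ ≡ 1 (mod 2). y = 0×34×4 + 1×10×12 + 1×85×1 ≡ 35 (mod 170)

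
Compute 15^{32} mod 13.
9

Using successive squaring:
Binary expansion of 32: 100000
Powers of 15 mod 13 (each is the square of the previous):
  15^1 ≡ 2 (mod 13)
  15^2 ≡ 2² = 4 ≡ 4 (mod 13)
  15^4 ≡ 4² = 16 ≡ 3 (mod 13)
  15^8 ≡ 3² = 9 ≡ 9 (mod 13)
  15^16 ≡ 9² = 81 ≡ 3 (mod 13)
  15^32 ≡ 3² = 9 ≡ 9 (mod 13)
32 is a power of 2, so 15^32 is the last square: ≡ 9 (mod 13)
Result: 15^32 ≡ 9 (mod 13)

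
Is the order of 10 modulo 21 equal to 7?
No, the actual order is 6, not 7.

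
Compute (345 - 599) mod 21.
19

(345 - 599) = -254
-254 mod 21 = 19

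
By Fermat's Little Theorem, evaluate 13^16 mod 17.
By Fermat's Little Theorem, 13^{16} ≡ 1 (mod 17) since 17 is prime and gcd(13, 17) = 1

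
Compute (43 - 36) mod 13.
7

(43 - 36) = 7
7 mod 13 = 7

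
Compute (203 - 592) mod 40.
11

(203 - 592) = -389
-389 mod 40 = 11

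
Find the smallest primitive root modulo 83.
2

A primitive root g modulo p has order p-1 = 82
Prime divisors of 82: [2, 41]
g is a primitive root iff g^(82/q) ≢ 1 (mod 83) for each prime divisor q
Testing small values:
  g = 2: 2^41 ≡ 82, 2^2 ≡ 4 (mod 83) → none is 1, primitive root!
The smallest primitive root is 2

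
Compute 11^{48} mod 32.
1

Using successive squaring:
Binary expansion of 48: 110000
Powers of 11 mod 32 (each is the square of the previous):
  11^1 ≡ 11 (mod 32)
  11^2 ≡ 11² = 121 ≡ 25 (mod 32)
  11^4 ≡ 25² = 625 ≡ 17 (mod 32)
  11^8 ≡ 17² = 289 ≡ 1 (mod 32)
  11^16 ≡ 1² = 1 ≡ 1 (mod 32)
  11^32 ≡ 1² = 1 ≡ 1 (mod 32)
48 = 32 + 16, so 11^48 = 11^32 × 11^16 ≡ 1 × 1 (mod 32)
Multiplying step by step:
  1 × 1 = 1 ≡ 1 (mod 32)
Result: 11^48 ≡ 1 (mod 32)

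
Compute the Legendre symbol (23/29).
(23/29) = 23^{14} mod 29 = 1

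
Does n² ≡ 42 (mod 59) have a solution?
By Euler's criterion: 42^{29} ≡ 58 (mod 59). Since this equals -1 (≡ 58), 42 is not a QR.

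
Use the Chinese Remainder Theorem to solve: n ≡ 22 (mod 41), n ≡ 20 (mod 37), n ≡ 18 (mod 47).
12896

Using the Chinese Remainder Theorem:
M = product of moduli = 71299
For equation 1: M_1 = 1739, 1739 ≡ 17 (mod 41), inverse of 1739 mod 41 is 29 (check: 17 × 29 = 493 ≡ 1 (mod 41))
For equation 2: M_2 = 1927, 1927 ≡ 3 (mod 37), inverse of 1927 mod 37 is 25 (check: 3 × 25 = 75 ≡ 1 (mod 37))
For equation 3: M_3 = 1517, 1517 ≡ 13 (mod 47), inverse of 1517 mod 47 is 29 (check: 13 × 29 = 377 ≡ 1 (mod 47))
Combine: n ≡ Σ r_i×M_i×(M_i⁻¹ mod m_i) = 22×1739×29 + 20×1927×25 + 18×1517×29 = 1109482 + 963500 + 791874 = 2864856
2864856 mod 71299 = 12896
n ≡ 12896 (mod 71299)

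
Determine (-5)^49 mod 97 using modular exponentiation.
Using repeated squaring. (-5) ≡ 92 (mod 97). 49 = 32 + 16 + 1 (binary 110001). Repeated squaring mod 97: 92^1 ≡ 92; 92^2 ≡ 92² = 8464 ≡ 25; 92^4 ≡ 25² = 625 ≡ 43; 92^8 ≡ 43² = 1849 ≡ 6; 92^16 ≡ 6² = 36 ≡ 36; 92^32 ≡ 36² = 1296 ≡ 35. Multiply: (-5)^49 ≡ 92^32 × 92^16 × 92^1 ≡ 35 × 36 × 92 (mod 97): 35 × 36 = 1260 ≡ 96; 96 × 92 = 8832 ≡ 5. So (-5)^49 ≡ 5 (mod 97).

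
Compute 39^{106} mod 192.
177

Using successive squaring:
Binary expansion of 106: 1101010
Powers of 39 mod 192 (each is the square of the previous):
  39^1 ≡ 39 (mod 192)
  39^2 ≡ 39² = 1521 ≡ 177 (mod 192)
  39^4 ≡ 177² = 31329 ≡ 33 (mod 192)
  39^8 ≡ 33² = 1089 ≡ 129 (mod 192)
  39^16 ≡ 129² = 16641 ≡ 129 (mod 192)
  39^32 ≡ 129² = 16641 ≡ 129 (mod 192)
  39^64 ≡ 129² = 16641 ≡ 129 (mod 192)
106 = 64 + 32 + 8 + 2, so 39^106 = 39^64 × 39^32 × 39^8 × 39^2 ≡ 129 × 129 × 129 × 177 (mod 192)
Multiplying step by step:
  129 × 129 = 16641 ≡ 129 (mod 192)
  129 × 129 = 16641 ≡ 129 (mod 192)
  129 × 177 = 22833 ≡ 177 (mod 192)
Result: 39^106 ≡ 177 (mod 192)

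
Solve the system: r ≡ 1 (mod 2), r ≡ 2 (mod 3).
M = 2 × 3 = 6. M₁ = 3, y₁ ≡ 1 (mod 2). M₂ = 2, y₂ ≡ 2 (mod 3). r = 1×3×1 + 2×2×2 ≡ 5 (mod 6)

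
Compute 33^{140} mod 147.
18

Using successive squaring:
Binary expansion of 140: 10001100
Powers of 33 mod 147 (each is the square of the previous):
  33^1 ≡ 33 (mod 147)
  33^2 ≡ 33² = 1089 ≡ 60 (mod 147)
  33^4 ≡ 60² = 3600 ≡ 72 (mod 147)
  33^8 ≡ 72² = 5184 ≡ 39 (mod 147)
  33^16 ≡ 39² = 1521 ≡ 51 (mod 147)
  33^32 ≡ 51² = 2601 ≡ 102 (mod 147)
  33^64 ≡ 102² = 10404 ≡ 114 (mod 147)
  33^128 ≡ 114² = 12996 ≡ 60 (mod 147)
140 = 128 + 8 + 4, so 33^140 = 33^128 × 33^8 × 33^4 ≡ 60 × 39 × 72 (mod 147)
Multiplying step by step:
  60 × 39 = 2340 ≡ 135 (mod 147)
  135 × 72 = 9720 ≡ 18 (mod 147)
Result: 33^140 ≡ 18 (mod 147)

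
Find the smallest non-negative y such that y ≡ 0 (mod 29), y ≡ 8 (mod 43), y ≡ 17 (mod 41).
38106

Using the Chinese Remainder Theorem:
M = product of moduli = 51127
For equation 1: M_1 = 1763, 1763 ≡ 23 (mod 29), inverse of 1763 mod 29 is 24 (check: 23 × 24 = 552 ≡ 1 (mod 29))
For equation 2: M_2 = 1189, 1189 ≡ 28 (mod 43), inverse of 1189 mod 43 is 20 (check: 28 × 20 = 560 ≡ 1 (mod 43))
For equation 3: M_3 = 1247, 1247 ≡ 17 (mod 41), inverse of 1247 mod 41 is 29 (check: 17 × 29 = 493 ≡ 1 (mod 41))
Combine: y ≡ Σ r_i×M_i×(M_i⁻¹ mod m_i) = 0×1763×24 + 8×1189×20 + 17×1247×29 = 0 + 190240 + 614771 = 805011
805011 mod 51127 = 38106
y ≡ 38106 (mod 51127)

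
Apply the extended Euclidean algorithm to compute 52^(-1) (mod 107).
Extended GCD: 52(35) + 107(-17) = 1. So 52^(-1) ≡ 35 ≡ 35 (mod 107). Verify: 52 × 35 = 1820 ≡ 1 (mod 107)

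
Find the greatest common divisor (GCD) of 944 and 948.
4

Using the Euclidean algorithm:
944 = 0 × 948 + 944
948 = 1 × 944 + 4
944 = 236 × 4 + 0

GCD(944, 948) = 4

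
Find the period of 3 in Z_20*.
Powers of 3 mod 20: 3^1≡3, 3^2≡9, 3^3≡7, 3^4≡1. Order = 4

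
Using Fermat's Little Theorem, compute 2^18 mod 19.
By Fermat's Little Theorem, 2^{18} ≡ 1 (mod 19) since 19 is prime and gcd(2, 19) = 1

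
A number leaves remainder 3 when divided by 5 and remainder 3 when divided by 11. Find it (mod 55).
M = 5 × 11 = 55. M₁ = 11, y₁ ≡ 1 (mod 5). M₂ = 5, y₂ ≡ 9 (mod 11). x = 3×11×1 + 3×5×9 ≡ 3 (mod 55)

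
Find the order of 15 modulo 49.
Powers of 15 mod 49: 15^1≡15, 15^2≡29, 15^3≡43, 15^4≡8, 15^5≡22, 15^6≡36, 15^7≡1. Order = 7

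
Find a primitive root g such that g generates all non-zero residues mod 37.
p - 1 = 36 has prime divisors 2, 3. h is a primitive root mod 37 iff h^(36/q) ≢ 1 (mod 37) for each such q.
h = 2: 2^18 ≡ 36, 2^12 ≡ 26 (mod 37); none is 1, so 2 has order 36 and is a primitive root.
The smallest primitive root mod 37 is g = 2.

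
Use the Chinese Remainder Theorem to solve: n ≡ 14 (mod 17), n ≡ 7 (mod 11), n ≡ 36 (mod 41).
3890

Using the Chinese Remainder Theorem:
M = product of moduli = 7667
For equation 1: M_1 = 451, 451 ≡ 9 (mod 17), inverse of 451 mod 17 is 2 (check: 9 × 2 = 18 ≡ 1 (mod 17))
For equation 2: M_2 = 697, 697 ≡ 4 (mod 11), inverse of 697 mod 11 is 3 (check: 4 × 3 = 12 ≡ 1 (mod 11))
For equation 3: M_3 = 187, 187 ≡ 23 (mod 41), inverse of 187 mod 41 is 25 (check: 23 × 25 = 575 ≡ 1 (mod 41))
Combine: n ≡ Σ r_i×M_i×(M_i⁻¹ mod m_i) = 14×451×2 + 7×697×3 + 36×187×25 = 12628 + 14637 + 168300 = 195565
195565 mod 7667 = 3890
n ≡ 3890 (mod 7667)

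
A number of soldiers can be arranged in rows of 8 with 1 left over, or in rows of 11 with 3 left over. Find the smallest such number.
M = 8 × 11 = 88. M₁ = 11, y₁ ≡ 3 (mod 8). M₂ = 8, y₂ ≡ 7 (mod 11). m = 1×11×3 + 3×8×7 ≡ 25 (mod 88). The smallest positive such number is 25.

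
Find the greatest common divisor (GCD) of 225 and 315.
45

Using the Euclidean algorithm:
225 = 0 × 315 + 225
315 = 1 × 225 + 90
225 = 2 × 90 + 45
90 = 2 × 45 + 0

GCD(225, 315) = 45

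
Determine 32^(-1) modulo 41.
32^(-1) ≡ 9 (mod 41). Verification: 32 × 9 = 288 ≡ 1 (mod 41)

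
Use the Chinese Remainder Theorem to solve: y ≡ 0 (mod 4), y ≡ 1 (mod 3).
M = 4 × 3 = 12. M₁ = 3, y₁ ≡ 3 (mod 4). M₂ = 4, y₂ ≡ 1 (mod 3). y = 0×3×3 + 1×4×1 ≡ 4 (mod 12)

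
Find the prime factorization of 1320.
2^3 × 3 × 5 × 11

Divide by primes starting from smallest:
1320 ÷ 2 = 660
660 ÷ 2 = 330
330 ÷ 2 = 165
165 ÷ 3 = 55
55 ÷ 5 = 11
11 ÷ 11 = 1

1320 = 2^3 × 3 × 5 × 11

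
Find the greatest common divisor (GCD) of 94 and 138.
2

Using the Euclidean algorithm:
94 = 0 × 138 + 94
138 = 1 × 94 + 44
94 = 2 × 44 + 6
44 = 7 × 6 + 2
6 = 3 × 2 + 0

GCD(94, 138) = 2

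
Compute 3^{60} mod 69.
36

Using successive squaring:
Binary expansion of 60: 111100
Powers of 3 mod 69 (each is the square of the previous):
  3^1 ≡ 3 (mod 69)
  3^2 ≡ 3² = 9 ≡ 9 (mod 69)
  3^4 ≡ 9² = 81 ≡ 12 (mod 69)
  3^8 ≡ 12² = 144 ≡ 6 (mod 69)
  3^16 ≡ 6² = 36 ≡ 36 (mod 69)
  3^32 ≡ 36² = 1296 ≡ 54 (mod 69)
60 = 32 + 16 + 8 + 4, so 3^60 = 3^32 × 3^16 × 3^8 × 3^4 ≡ 54 × 36 × 6 × 12 (mod 69)
Multiplying step by step:
  54 × 36 = 1944 ≡ 12 (mod 69)
  12 × 6 = 72 ≡ 3 (mod 69)
  3 × 12 = 36 ≡ 36 (mod 69)
Result: 3^60 ≡ 36 (mod 69)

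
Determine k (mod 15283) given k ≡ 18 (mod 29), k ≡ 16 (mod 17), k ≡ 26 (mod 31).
9791

Using the Chinese Remainder Theorem:
M = product of moduli = 15283
For equation 1: M_1 = 527, 527 ≡ 5 (mod 29), inverse of 527 mod 29 is 6 (check: 5 × 6 = 30 ≡ 1 (mod 29))
For equation 2: M_2 = 899, 899 ≡ 15 (mod 17), inverse of 899 mod 17 is 8 (check: 15 × 8 = 120 ≡ 1 (mod 17))
For equation 3: M_3 = 493, 493 ≡ 28 (mod 31), inverse of 493 mod 31 is 10 (check: 28 × 10 = 280 ≡ 1 (mod 31))
Combine: k ≡ Σ r_i×M_i×(M_i⁻¹ mod m_i) = 18×527×6 + 16×899×8 + 26×493×10 = 56916 + 115072 + 128180 = 300168
300168 mod 15283 = 9791
k ≡ 9791 (mod 15283)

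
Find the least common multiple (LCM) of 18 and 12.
36

First find GCD(18, 12) using the Euclidean algorithm:
18 = 1 × 12 + 6
12 = 2 × 6 + 0
GCD(18, 12) = 6

LCM formula: LCM(a, b) = (a × b) / GCD(a, b)
LCM(18, 12) = (18 × 12) / 6
LCM(18, 12) = 216 / 6
LCM(18, 12) = 36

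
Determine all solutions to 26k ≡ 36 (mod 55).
31

Since gcd(26, 55) = 1 divides 36, a solution exists.
Multiply both sides by the inverse of 26 mod 55:
  26^(-1) mod 55 = 36
  x ≡ 36 × 36 ≡ 1296 ≡ 31 (mod 55)
Verification: 26 × 31 = 806 = 14 × 55 + 36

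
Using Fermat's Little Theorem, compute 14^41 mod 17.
By Fermat: 14^{16} ≡ 1 (mod 17). 41 = 2×16 + 9. So 14^{41} ≡ 14^{9} ≡ 3 (mod 17)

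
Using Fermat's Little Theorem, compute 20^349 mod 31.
By Fermat: 20^{30} ≡ 1 (mod 31). 349 ≡ 19 (mod 30). So 20^{349} ≡ 20^{19} ≡ 9 (mod 31)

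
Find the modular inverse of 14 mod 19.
14^(-1) ≡ 15 (mod 19). Verification: 14 × 15 = 210 ≡ 1 (mod 19)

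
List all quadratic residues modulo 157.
QRs mod 157: {1, 3, 4, 9, 10, 11, 12, 13, 14, 16, 17, 19, 25, 27, 30, 31, 33, 35, 36, 37, 39, 40, 42, 44, 46, 47, 48, 49, 51, 52, 56, 57, 58, 64, 67, 68, 71, 75, 76, 81, 82, 86, 89, 90, 93, 99, 100, 101, 105, 106, 108, 109, 110, 111, 113, 115, 117, 118, 120, 121, 122, 124, 126, 127, 130, 132, 138, 140, 141, 143, 144, 145, 146, 147, 148, 153, 154, 156}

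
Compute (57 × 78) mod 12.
6

(57 × 78) = 4446
4446 mod 12 = 6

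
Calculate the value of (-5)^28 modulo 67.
Using repeated squaring. (-5) ≡ 62 (mod 67). 28 = 16 + 8 + 4 (binary 11100). Repeated squaring mod 67: 62^1 ≡ 62; 62^2 ≡ 62² = 3844 ≡ 25; 62^4 ≡ 25² = 625 ≡ 22; 62^8 ≡ 22² = 484 ≡ 15; 62^16 ≡ 15² = 225 ≡ 24. Multiply: (-5)^28 ≡ 62^16 × 62^8 × 62^4 ≡ 24 × 15 × 22 (mod 67): 24 × 15 = 360 ≡ 25; 25 × 22 = 550 ≡ 14. So (-5)^28 ≡ 14 (mod 67).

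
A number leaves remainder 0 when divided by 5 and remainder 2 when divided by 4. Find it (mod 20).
M = 5 × 4 = 20. M₁ = 4, y₁ ≡ 4 (mod 5). M₂ = 5, y₂ ≡ 1 (mod 4). n = 0×4×4 + 2×5×1 ≡ 10 (mod 20)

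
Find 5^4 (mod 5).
5 ≡ 0 (mod 5). 4 = 4 (binary 100). Repeated squaring mod 5: 0^1 ≡ 0; 0^2 ≡ 0² = 0 ≡ 0; 0^4 ≡ 0² = 0 ≡ 0. So 5^4 ≡ 0 (mod 5).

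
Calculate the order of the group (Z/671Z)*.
600

Prime factorization: 671 = 11 × 61
Using the formula φ(n) = n × Π(1 - 1/p) for each prime factor p:
φ(671) = 671 × (1 - 1/11) × (1 - 1/61)
φ(671) = 600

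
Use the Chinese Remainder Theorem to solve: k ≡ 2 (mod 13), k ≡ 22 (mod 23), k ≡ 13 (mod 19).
1172

Using the Chinese Remainder Theorem:
M = product of moduli = 5681
For equation 1: M_1 = 437, 437 ≡ 8 (mod 13), inverse of 437 mod 13 is 5 (check: 8 × 5 = 40 ≡ 1 (mod 13))
For equation 2: M_2 = 247, 247 ≡ 17 (mod 23), inverse of 247 mod 23 is 19 (check: 17 × 19 = 323 ≡ 1 (mod 23))
For equation 3: M_3 = 299, 299 ≡ 14 (mod 19), inverse of 299 mod 19 is 15 (check: 14 × 15 = 210 ≡ 1 (mod 19))
Combine: k ≡ Σ r_i×M_i×(M_i⁻¹ mod m_i) = 2×437×5 + 22×247×19 + 13×299×15 = 4370 + 103246 + 58305 = 165921
165921 mod 5681 = 1172
k ≡ 1172 (mod 5681)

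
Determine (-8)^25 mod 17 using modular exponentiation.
Using Fermat: (-8)^{16} ≡ 1 (mod 17). 25 ≡ 9 (mod 16). So (-8)^{25} ≡ (-8)^{9} ≡ 9 (mod 17)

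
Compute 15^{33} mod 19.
8

Using successive squaring:
Binary expansion of 33: 100001
Powers of 15 mod 19 (each is the square of the previous):
  15^1 ≡ 15 (mod 19)
  15^2 ≡ 15² = 225 ≡ 16 (mod 19)
  15^4 ≡ 16² = 256 ≡ 9 (mod 19)
  15^8 ≡ 9² = 81 ≡ 5 (mod 19)
  15^16 ≡ 5² = 25 ≡ 6 (mod 19)
  15^32 ≡ 6² = 36 ≡ 17 (mod 19)
33 = 32 + 1, so 15^33 = 15^32 × 15^1 ≡ 17 × 15 (mod 19)
Multiplying step by step:
  17 × 15 = 255 ≡ 8 (mod 19)
Result: 15^33 ≡ 8 (mod 19)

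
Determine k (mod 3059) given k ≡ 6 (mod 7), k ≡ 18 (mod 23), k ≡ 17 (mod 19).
1651

Using the Chinese Remainder Theorem:
M = product of moduli = 3059
For equation 1: M_1 = 437, 437 ≡ 3 (mod 7), inverse of 437 mod 7 is 5 (check: 3 × 5 = 15 ≡ 1 (mod 7))
For equation 2: M_2 = 133, 133 ≡ 18 (mod 23), inverse of 133 mod 23 is 9 (check: 18 × 9 = 162 ≡ 1 (mod 23))
For equation 3: M_3 = 161, 161 ≡ 9 (mod 19), inverse of 161 mod 19 is 17 (check: 9 × 17 = 153 ≡ 1 (mod 19))
Combine: k ≡ Σ r_i×M_i×(M_i⁻¹ mod m_i) = 6×437×5 + 18×133×9 + 17×161×17 = 13110 + 21546 + 46529 = 81185
81185 mod 3059 = 1651
k ≡ 1651 (mod 3059)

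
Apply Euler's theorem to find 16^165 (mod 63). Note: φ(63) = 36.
By Euler: 16^{36} ≡ 1 (mod 63) since gcd(16, 63) = 1. 165 = 4×36 + 21. So 16^{165} ≡ 16^{21} ≡ 1 (mod 63)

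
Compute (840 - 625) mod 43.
0

(840 - 625) = 215
215 mod 43 = 0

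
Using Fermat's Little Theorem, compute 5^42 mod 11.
By Fermat: 5^{10} ≡ 1 (mod 11). 42 = 4×10 + 2. So 5^{42} ≡ 5^{2} ≡ 3 (mod 11)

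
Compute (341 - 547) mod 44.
14

(341 - 547) = -206
-206 mod 44 = 14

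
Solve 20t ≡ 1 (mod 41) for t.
39

Using Extended Euclidean Algorithm:
gcd(20, 41) = 1
Bezout coefficients: 20 × -2 + 41 × 1 = 1
So 20 × -2 ≡ 1 (mod 41)
The inverse is -2 mod 41 = 39
Verification: 20 × 39 = 780 = 19 × 41 + 1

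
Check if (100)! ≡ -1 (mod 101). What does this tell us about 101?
(100)! mod 101 = 100. Since this equals -1 (mod 101), Wilson confirms 101 is prime.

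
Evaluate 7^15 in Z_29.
Using repeated squaring. 15 = 8 + 4 + 2 + 1 (binary 1111). Repeated squaring mod 29: 7^1 ≡ 7; 7^2 ≡ 7² = 49 ≡ 20; 7^4 ≡ 20² = 400 ≡ 23; 7^8 ≡ 23² = 529 ≡ 7. Multiply: 7^15 = 7^8 × 7^4 × 7^2 × 7^1 ≡ 7 × 23 × 20 × 7 (mod 29): 7 × 23 = 161 ≡ 16; 16 × 20 = 320 ≡ 1; 1 × 7 = 7 ≡ 7. So 7^15 ≡ 7 (mod 29).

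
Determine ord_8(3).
Powers of 3 mod 8: 3^1≡3, 3^2≡1. Order = 2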